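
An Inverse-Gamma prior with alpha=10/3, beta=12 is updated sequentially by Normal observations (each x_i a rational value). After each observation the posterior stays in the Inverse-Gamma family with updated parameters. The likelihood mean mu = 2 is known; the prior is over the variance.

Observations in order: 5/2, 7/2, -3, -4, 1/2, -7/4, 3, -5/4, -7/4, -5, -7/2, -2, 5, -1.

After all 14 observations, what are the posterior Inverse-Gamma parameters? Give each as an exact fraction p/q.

alpha=31/3, beta=3883/32

obs 1: x=5/2 → posterior Inverse-Gamma(23/6, 97/8)
obs 2: x=7/2 → posterior Inverse-Gamma(13/3, 53/4)
obs 3: x=-3 → posterior Inverse-Gamma(29/6, 103/4)
obs 4: x=-4 → posterior Inverse-Gamma(16/3, 175/4)
obs 5: x=1/2 → posterior Inverse-Gamma(35/6, 359/8)
obs 6: x=-7/4 → posterior Inverse-Gamma(19/3, 1661/32)
obs 7: x=3 → posterior Inverse-Gamma(41/6, 1677/32)
obs 8: x=-5/4 → posterior Inverse-Gamma(22/3, 923/16)
obs 9: x=-7/4 → posterior Inverse-Gamma(47/6, 2071/32)
obs 10: x=-5 → posterior Inverse-Gamma(25/3, 2855/32)
obs 11: x=-7/2 → posterior Inverse-Gamma(53/6, 3339/32)
obs 12: x=-2 → posterior Inverse-Gamma(28/3, 3595/32)
obs 13: x=5 → posterior Inverse-Gamma(59/6, 3739/32)
obs 14: x=-1 → posterior Inverse-Gamma(31/3, 3883/32)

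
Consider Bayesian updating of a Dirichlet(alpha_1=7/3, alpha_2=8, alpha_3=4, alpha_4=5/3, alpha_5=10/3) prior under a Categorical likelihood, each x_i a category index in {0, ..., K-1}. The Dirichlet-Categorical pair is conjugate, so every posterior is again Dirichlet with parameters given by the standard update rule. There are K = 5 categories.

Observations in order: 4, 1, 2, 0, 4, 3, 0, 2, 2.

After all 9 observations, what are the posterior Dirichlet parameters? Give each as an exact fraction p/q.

alpha_1=13/3, alpha_2=9, alpha_3=7, alpha_4=8/3, alpha_5=16/3

obs 1: x=4 → posterior Dirichlet(7/3, 8, 4, 5/3, 13/3)
obs 2: x=1 → posterior Dirichlet(7/3, 9, 4, 5/3, 13/3)
obs 3: x=2 → posterior Dirichlet(7/3, 9, 5, 5/3, 13/3)
obs 4: x=0 → posterior Dirichlet(10/3, 9, 5, 5/3, 13/3)
obs 5: x=4 → posterior Dirichlet(10/3, 9, 5, 5/3, 16/3)
obs 6: x=3 → posterior Dirichlet(10/3, 9, 5, 8/3, 16/3)
obs 7: x=0 → posterior Dirichlet(13/3, 9, 5, 8/3, 16/3)
obs 8: x=2 → posterior Dirichlet(13/3, 9, 6, 8/3, 16/3)
obs 9: x=2 → posterior Dirichlet(13/3, 9, 7, 8/3, 16/3)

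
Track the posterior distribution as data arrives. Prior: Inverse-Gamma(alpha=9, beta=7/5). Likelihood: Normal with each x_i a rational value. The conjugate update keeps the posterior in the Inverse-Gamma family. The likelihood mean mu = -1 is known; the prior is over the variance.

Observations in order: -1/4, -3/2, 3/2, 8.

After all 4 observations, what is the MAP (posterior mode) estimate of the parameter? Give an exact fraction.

2423/640

obs 1: x=-1/4 → posterior Inverse-Gamma(19/2, 269/160)
obs 2: x=-3/2 → posterior Inverse-Gamma(10, 289/160)
obs 3: x=3/2 → posterior Inverse-Gamma(21/2, 789/160)
obs 4: x=8 → posterior Inverse-Gamma(11, 7269/160)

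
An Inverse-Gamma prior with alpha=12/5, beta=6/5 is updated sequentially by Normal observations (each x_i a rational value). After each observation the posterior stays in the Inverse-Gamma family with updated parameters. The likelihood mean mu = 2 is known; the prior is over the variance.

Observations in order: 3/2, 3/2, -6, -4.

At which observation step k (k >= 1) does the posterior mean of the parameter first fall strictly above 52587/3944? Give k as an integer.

k = 4

obs 1: x=3/2 → posterior Inverse-Gamma(29/10, 53/40)
obs 2: x=3/2 → posterior Inverse-Gamma(17/5, 29/20)
obs 3: x=-6 → posterior Inverse-Gamma(39/10, 669/20)
obs 4: x=-4 → posterior Inverse-Gamma(22/5, 1029/20)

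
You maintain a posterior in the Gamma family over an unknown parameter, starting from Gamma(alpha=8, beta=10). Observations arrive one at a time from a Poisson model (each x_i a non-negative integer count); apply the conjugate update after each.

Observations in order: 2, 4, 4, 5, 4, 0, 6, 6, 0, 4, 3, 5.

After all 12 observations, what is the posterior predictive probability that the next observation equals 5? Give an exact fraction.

obs 1: x=2 → posterior Gamma(10, 11)
obs 2: x=4 → posterior Gamma(14, 12)
obs 3: x=4 → posterior Gamma(18, 13)
obs 4: x=5 → posterior Gamma(23, 14)
obs 5: x=4 → posterior Gamma(27, 15)
obs 6: x=0 → posterior Gamma(27, 16)
obs 7: x=6 → posterior Gamma(33, 17)
obs 8: x=6 → posterior Gamma(39, 18)
obs 9: x=0 → posterior Gamma(39, 19)
obs 10: x=4 → posterior Gamma(43, 20)
obs 11: x=3 → posterior Gamma(46, 21)
obs 12: x=5 → posterior Gamma(51, 22)

1011535932119924701960914639807616595588415421021042038571085377343751979008/18061708005752857061620870906539210750802836284237842525970767008798325863361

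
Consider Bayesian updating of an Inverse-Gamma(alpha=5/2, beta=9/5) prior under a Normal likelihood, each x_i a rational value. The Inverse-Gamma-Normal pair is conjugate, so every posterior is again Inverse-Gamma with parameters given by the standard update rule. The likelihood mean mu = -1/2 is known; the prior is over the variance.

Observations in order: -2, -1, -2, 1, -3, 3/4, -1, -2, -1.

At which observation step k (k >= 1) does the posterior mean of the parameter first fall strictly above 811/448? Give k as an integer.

k = 5

obs 1: x=-2 → posterior Inverse-Gamma(3, 117/40)
obs 2: x=-1 → posterior Inverse-Gamma(7/2, 61/20)
obs 3: x=-2 → posterior Inverse-Gamma(4, 167/40)
obs 4: x=1 → posterior Inverse-Gamma(9/2, 53/10)
obs 5: x=-3 → posterior Inverse-Gamma(5, 337/40)
obs 6: x=3/4 → posterior Inverse-Gamma(11/2, 1473/160)
obs 7: x=-1 → posterior Inverse-Gamma(6, 1493/160)
obs 8: x=-2 → posterior Inverse-Gamma(13/2, 1673/160)
obs 9: x=-1 → posterior Inverse-Gamma(7, 1693/160)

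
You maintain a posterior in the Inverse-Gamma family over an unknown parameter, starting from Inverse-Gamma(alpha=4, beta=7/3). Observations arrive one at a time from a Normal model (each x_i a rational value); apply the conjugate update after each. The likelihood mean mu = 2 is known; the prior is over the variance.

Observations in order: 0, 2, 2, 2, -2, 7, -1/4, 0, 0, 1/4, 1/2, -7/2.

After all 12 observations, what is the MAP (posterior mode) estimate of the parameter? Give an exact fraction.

2359/528

obs 1: x=0 → posterior Inverse-Gamma(9/2, 13/3)
obs 2: x=2 → posterior Inverse-Gamma(5, 13/3)
obs 3: x=2 → posterior Inverse-Gamma(11/2, 13/3)
obs 4: x=2 → posterior Inverse-Gamma(6, 13/3)
obs 5: x=-2 → posterior Inverse-Gamma(13/2, 37/3)
obs 6: x=7 → posterior Inverse-Gamma(7, 149/6)
obs 7: x=-1/4 → posterior Inverse-Gamma(15/2, 2627/96)
obs 8: x=0 → posterior Inverse-Gamma(8, 2819/96)
obs 9: x=0 → posterior Inverse-Gamma(17/2, 3011/96)
obs 10: x=1/4 → posterior Inverse-Gamma(9, 1579/48)
obs 11: x=1/2 → posterior Inverse-Gamma(19/2, 1633/48)
obs 12: x=-7/2 → posterior Inverse-Gamma(10, 2359/48)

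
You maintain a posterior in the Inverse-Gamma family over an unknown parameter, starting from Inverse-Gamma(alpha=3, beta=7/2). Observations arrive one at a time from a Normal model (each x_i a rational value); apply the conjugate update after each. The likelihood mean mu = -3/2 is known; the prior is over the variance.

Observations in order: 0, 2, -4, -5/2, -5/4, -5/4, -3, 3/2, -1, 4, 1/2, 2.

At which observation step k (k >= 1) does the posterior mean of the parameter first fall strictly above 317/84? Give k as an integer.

obs 1: x=0 → posterior Inverse-Gamma(7/2, 37/8)
obs 2: x=2 → posterior Inverse-Gamma(4, 43/4)
obs 3: x=-4 → posterior Inverse-Gamma(9/2, 111/8)
obs 4: x=-5/2 → posterior Inverse-Gamma(5, 115/8)
obs 5: x=-5/4 → posterior Inverse-Gamma(11/2, 461/32)
obs 6: x=-5/4 → posterior Inverse-Gamma(6, 231/16)
obs 7: x=-3 → posterior Inverse-Gamma(13/2, 249/16)
obs 8: x=3/2 → posterior Inverse-Gamma(7, 321/16)
obs 9: x=-1 → posterior Inverse-Gamma(15/2, 323/16)
obs 10: x=4 → posterior Inverse-Gamma(8, 565/16)
obs 11: x=1/2 → posterior Inverse-Gamma(17/2, 597/16)
obs 12: x=2 → posterior Inverse-Gamma(9, 695/16)

k = 3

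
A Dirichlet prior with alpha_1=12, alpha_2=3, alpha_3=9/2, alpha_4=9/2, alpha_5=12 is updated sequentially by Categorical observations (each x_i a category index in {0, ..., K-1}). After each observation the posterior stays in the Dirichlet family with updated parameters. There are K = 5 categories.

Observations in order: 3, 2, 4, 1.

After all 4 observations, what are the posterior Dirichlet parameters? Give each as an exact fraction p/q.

obs 1: x=3 → posterior Dirichlet(12, 3, 9/2, 11/2, 12)
obs 2: x=2 → posterior Dirichlet(12, 3, 11/2, 11/2, 12)
obs 3: x=4 → posterior Dirichlet(12, 3, 11/2, 11/2, 13)
obs 4: x=1 → posterior Dirichlet(12, 4, 11/2, 11/2, 13)

alpha_1=12, alpha_2=4, alpha_3=11/2, alpha_4=11/2, alpha_5=13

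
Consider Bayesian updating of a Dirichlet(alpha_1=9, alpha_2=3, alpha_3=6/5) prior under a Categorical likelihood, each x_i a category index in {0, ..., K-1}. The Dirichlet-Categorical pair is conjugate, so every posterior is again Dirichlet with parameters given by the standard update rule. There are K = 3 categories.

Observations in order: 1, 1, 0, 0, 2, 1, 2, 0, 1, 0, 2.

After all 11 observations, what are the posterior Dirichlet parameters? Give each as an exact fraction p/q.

obs 1: x=1 → posterior Dirichlet(9, 4, 6/5)
obs 2: x=1 → posterior Dirichlet(9, 5, 6/5)
obs 3: x=0 → posterior Dirichlet(10, 5, 6/5)
obs 4: x=0 → posterior Dirichlet(11, 5, 6/5)
obs 5: x=2 → posterior Dirichlet(11, 5, 11/5)
obs 6: x=1 → posterior Dirichlet(11, 6, 11/5)
obs 7: x=2 → posterior Dirichlet(11, 6, 16/5)
obs 8: x=0 → posterior Dirichlet(12, 6, 16/5)
obs 9: x=1 → posterior Dirichlet(12, 7, 16/5)
obs 10: x=0 → posterior Dirichlet(13, 7, 16/5)
obs 11: x=2 → posterior Dirichlet(13, 7, 21/5)

alpha_1=13, alpha_2=7, alpha_3=21/5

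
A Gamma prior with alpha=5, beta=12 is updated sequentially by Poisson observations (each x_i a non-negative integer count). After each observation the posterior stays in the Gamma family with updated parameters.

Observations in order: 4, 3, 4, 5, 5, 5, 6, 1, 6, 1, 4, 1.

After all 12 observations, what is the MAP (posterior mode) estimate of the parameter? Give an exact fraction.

49/24

obs 1: x=4 → posterior Gamma(9, 13)
obs 2: x=3 → posterior Gamma(12, 14)
obs 3: x=4 → posterior Gamma(16, 15)
obs 4: x=5 → posterior Gamma(21, 16)
obs 5: x=5 → posterior Gamma(26, 17)
obs 6: x=5 → posterior Gamma(31, 18)
obs 7: x=6 → posterior Gamma(37, 19)
obs 8: x=1 → posterior Gamma(38, 20)
obs 9: x=6 → posterior Gamma(44, 21)
obs 10: x=1 → posterior Gamma(45, 22)
obs 11: x=4 → posterior Gamma(49, 23)
obs 12: x=1 → posterior Gamma(50, 24)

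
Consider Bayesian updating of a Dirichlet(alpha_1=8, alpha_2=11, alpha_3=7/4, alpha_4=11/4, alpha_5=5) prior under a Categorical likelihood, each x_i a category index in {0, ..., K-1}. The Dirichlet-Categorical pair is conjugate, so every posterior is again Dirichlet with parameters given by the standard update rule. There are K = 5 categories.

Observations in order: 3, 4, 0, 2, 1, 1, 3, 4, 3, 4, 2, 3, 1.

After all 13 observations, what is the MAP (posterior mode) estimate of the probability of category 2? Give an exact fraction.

11/146

obs 1: x=3 → posterior Dirichlet(8, 11, 7/4, 15/4, 5)
obs 2: x=4 → posterior Dirichlet(8, 11, 7/4, 15/4, 6)
obs 3: x=0 → posterior Dirichlet(9, 11, 7/4, 15/4, 6)
obs 4: x=2 → posterior Dirichlet(9, 11, 11/4, 15/4, 6)
obs 5: x=1 → posterior Dirichlet(9, 12, 11/4, 15/4, 6)
obs 6: x=1 → posterior Dirichlet(9, 13, 11/4, 15/4, 6)
obs 7: x=3 → posterior Dirichlet(9, 13, 11/4, 19/4, 6)
obs 8: x=4 → posterior Dirichlet(9, 13, 11/4, 19/4, 7)
obs 9: x=3 → posterior Dirichlet(9, 13, 11/4, 23/4, 7)
obs 10: x=4 → posterior Dirichlet(9, 13, 11/4, 23/4, 8)
obs 11: x=2 → posterior Dirichlet(9, 13, 15/4, 23/4, 8)
obs 12: x=3 → posterior Dirichlet(9, 13, 15/4, 27/4, 8)
obs 13: x=1 → posterior Dirichlet(9, 14, 15/4, 27/4, 8)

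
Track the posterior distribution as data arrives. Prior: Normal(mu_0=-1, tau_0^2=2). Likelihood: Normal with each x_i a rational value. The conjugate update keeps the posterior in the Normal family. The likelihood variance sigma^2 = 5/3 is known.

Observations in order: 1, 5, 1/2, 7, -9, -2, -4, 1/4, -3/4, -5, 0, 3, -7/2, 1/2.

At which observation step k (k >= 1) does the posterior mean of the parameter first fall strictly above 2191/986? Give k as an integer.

obs 1: x=1 → posterior Normal(1/11, 10/11)
obs 2: x=5 → posterior Normal(31/17, 10/17)
obs 3: x=1/2 → posterior Normal(34/23, 10/23)
obs 4: x=7 → posterior Normal(76/29, 10/29)
obs 5: x=-9 → posterior Normal(22/35, 2/7)
obs 6: x=-2 → posterior Normal(10/41, 10/41)
obs 7: x=-4 → posterior Normal(-14/47, 10/47)
obs 8: x=1/4 → posterior Normal(-25/106, 10/53)
obs 9: x=-3/4 → posterior Normal(-17/59, 10/59)
obs 10: x=-5 → posterior Normal(-47/65, 2/13)
obs 11: x=0 → posterior Normal(-47/71, 10/71)
obs 12: x=3 → posterior Normal(-29/77, 10/77)
obs 13: x=-7/2 → posterior Normal(-50/83, 10/83)
obs 14: x=1/2 → posterior Normal(-47/89, 10/89)

k = 4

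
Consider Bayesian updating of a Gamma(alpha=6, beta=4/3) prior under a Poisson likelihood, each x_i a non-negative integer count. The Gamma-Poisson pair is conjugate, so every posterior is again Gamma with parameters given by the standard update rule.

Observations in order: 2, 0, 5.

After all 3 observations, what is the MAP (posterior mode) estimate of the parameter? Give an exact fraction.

36/13

obs 1: x=2 → posterior Gamma(8, 7/3)
obs 2: x=0 → posterior Gamma(8, 10/3)
obs 3: x=5 → posterior Gamma(13, 13/3)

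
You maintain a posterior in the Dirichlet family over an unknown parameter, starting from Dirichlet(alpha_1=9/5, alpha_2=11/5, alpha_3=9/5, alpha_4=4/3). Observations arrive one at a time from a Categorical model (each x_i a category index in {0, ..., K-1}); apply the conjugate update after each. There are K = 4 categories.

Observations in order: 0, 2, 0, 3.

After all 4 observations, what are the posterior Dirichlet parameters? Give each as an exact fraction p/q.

alpha_1=19/5, alpha_2=11/5, alpha_3=14/5, alpha_4=7/3

obs 1: x=0 → posterior Dirichlet(14/5, 11/5, 9/5, 4/3)
obs 2: x=2 → posterior Dirichlet(14/5, 11/5, 14/5, 4/3)
obs 3: x=0 → posterior Dirichlet(19/5, 11/5, 14/5, 4/3)
obs 4: x=3 → posterior Dirichlet(19/5, 11/5, 14/5, 7/3)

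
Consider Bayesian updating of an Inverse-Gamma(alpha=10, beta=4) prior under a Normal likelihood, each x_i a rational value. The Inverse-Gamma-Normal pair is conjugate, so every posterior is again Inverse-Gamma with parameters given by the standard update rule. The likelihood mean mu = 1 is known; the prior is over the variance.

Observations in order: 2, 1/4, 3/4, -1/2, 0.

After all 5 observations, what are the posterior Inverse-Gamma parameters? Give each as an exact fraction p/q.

alpha=25/2, beta=103/16

obs 1: x=2 → posterior Inverse-Gamma(21/2, 9/2)
obs 2: x=1/4 → posterior Inverse-Gamma(11, 153/32)
obs 3: x=3/4 → posterior Inverse-Gamma(23/2, 77/16)
obs 4: x=-1/2 → posterior Inverse-Gamma(12, 95/16)
obs 5: x=0 → posterior Inverse-Gamma(25/2, 103/16)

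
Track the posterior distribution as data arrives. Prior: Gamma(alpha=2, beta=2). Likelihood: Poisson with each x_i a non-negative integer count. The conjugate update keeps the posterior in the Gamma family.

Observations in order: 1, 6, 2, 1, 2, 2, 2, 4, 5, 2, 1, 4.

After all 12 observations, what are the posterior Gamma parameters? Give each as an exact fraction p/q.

alpha=34, beta=14

obs 1: x=1 → posterior Gamma(3, 3)
obs 2: x=6 → posterior Gamma(9, 4)
obs 3: x=2 → posterior Gamma(11, 5)
obs 4: x=1 → posterior Gamma(12, 6)
obs 5: x=2 → posterior Gamma(14, 7)
obs 6: x=2 → posterior Gamma(16, 8)
obs 7: x=2 → posterior Gamma(18, 9)
obs 8: x=4 → posterior Gamma(22, 10)
obs 9: x=5 → posterior Gamma(27, 11)
obs 10: x=2 → posterior Gamma(29, 12)
obs 11: x=1 → posterior Gamma(30, 13)
obs 12: x=4 → posterior Gamma(34, 14)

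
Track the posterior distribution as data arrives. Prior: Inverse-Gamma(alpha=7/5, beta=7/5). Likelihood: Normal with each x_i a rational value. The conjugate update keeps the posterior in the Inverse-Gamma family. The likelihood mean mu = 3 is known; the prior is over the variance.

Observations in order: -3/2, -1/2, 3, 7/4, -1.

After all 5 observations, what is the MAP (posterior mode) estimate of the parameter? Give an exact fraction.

4229/784

obs 1: x=-3/2 → posterior Inverse-Gamma(19/10, 461/40)
obs 2: x=-1/2 → posterior Inverse-Gamma(12/5, 353/20)
obs 3: x=3 → posterior Inverse-Gamma(29/10, 353/20)
obs 4: x=7/4 → posterior Inverse-Gamma(17/5, 2949/160)
obs 5: x=-1 → posterior Inverse-Gamma(39/10, 4229/160)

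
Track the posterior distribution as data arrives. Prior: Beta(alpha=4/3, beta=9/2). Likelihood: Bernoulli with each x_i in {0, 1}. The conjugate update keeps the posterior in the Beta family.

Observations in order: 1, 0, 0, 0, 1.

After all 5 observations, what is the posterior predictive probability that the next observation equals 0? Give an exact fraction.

9/13

obs 1: x=1 → posterior Beta(7/3, 9/2)
obs 2: x=0 → posterior Beta(7/3, 11/2)
obs 3: x=0 → posterior Beta(7/3, 13/2)
obs 4: x=0 → posterior Beta(7/3, 15/2)
obs 5: x=1 → posterior Beta(10/3, 15/2)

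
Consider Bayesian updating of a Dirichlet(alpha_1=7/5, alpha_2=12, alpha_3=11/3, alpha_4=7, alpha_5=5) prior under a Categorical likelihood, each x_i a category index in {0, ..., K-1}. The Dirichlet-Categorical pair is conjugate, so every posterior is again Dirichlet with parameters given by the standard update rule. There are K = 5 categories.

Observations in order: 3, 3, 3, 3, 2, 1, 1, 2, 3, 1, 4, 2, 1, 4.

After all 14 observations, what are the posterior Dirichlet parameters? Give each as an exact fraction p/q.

obs 1: x=3 → posterior Dirichlet(7/5, 12, 11/3, 8, 5)
obs 2: x=3 → posterior Dirichlet(7/5, 12, 11/3, 9, 5)
obs 3: x=3 → posterior Dirichlet(7/5, 12, 11/3, 10, 5)
obs 4: x=3 → posterior Dirichlet(7/5, 12, 11/3, 11, 5)
obs 5: x=2 → posterior Dirichlet(7/5, 12, 14/3, 11, 5)
obs 6: x=1 → posterior Dirichlet(7/5, 13, 14/3, 11, 5)
obs 7: x=1 → posterior Dirichlet(7/5, 14, 14/3, 11, 5)
obs 8: x=2 → posterior Dirichlet(7/5, 14, 17/3, 11, 5)
obs 9: x=3 → posterior Dirichlet(7/5, 14, 17/3, 12, 5)
obs 10: x=1 → posterior Dirichlet(7/5, 15, 17/3, 12, 5)
obs 11: x=4 → posterior Dirichlet(7/5, 15, 17/3, 12, 6)
obs 12: x=2 → posterior Dirichlet(7/5, 15, 20/3, 12, 6)
obs 13: x=1 → posterior Dirichlet(7/5, 16, 20/3, 12, 6)
obs 14: x=4 → posterior Dirichlet(7/5, 16, 20/3, 12, 7)

alpha_1=7/5, alpha_2=16, alpha_3=20/3, alpha_4=12, alpha_5=7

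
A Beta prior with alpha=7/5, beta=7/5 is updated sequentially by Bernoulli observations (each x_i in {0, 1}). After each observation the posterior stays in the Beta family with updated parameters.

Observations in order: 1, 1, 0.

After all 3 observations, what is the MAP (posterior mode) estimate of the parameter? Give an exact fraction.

12/19

obs 1: x=1 → posterior Beta(12/5, 7/5)
obs 2: x=1 → posterior Beta(17/5, 7/5)
obs 3: x=0 → posterior Beta(17/5, 12/5)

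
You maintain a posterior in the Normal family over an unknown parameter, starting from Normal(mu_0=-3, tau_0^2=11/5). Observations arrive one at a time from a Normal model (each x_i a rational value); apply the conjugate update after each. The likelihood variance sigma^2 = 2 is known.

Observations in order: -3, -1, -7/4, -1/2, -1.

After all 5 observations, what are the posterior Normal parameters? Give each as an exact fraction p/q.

mu_0=-439/260, tau_0^2=22/65

obs 1: x=-3 → posterior Normal(-3, 22/21)
obs 2: x=-1 → posterior Normal(-37/16, 11/16)
obs 3: x=-7/4 → posterior Normal(-373/172, 22/43)
obs 4: x=-1/2 → posterior Normal(-395/216, 11/27)
obs 5: x=-1 → posterior Normal(-439/260, 22/65)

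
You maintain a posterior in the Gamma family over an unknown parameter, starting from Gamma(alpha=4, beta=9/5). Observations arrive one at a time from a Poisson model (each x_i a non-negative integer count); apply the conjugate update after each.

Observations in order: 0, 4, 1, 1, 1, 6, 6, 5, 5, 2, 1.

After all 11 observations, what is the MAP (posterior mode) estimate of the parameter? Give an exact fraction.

obs 1: x=0 → posterior Gamma(4, 14/5)
obs 2: x=4 → posterior Gamma(8, 19/5)
obs 3: x=1 → posterior Gamma(9, 24/5)
obs 4: x=1 → posterior Gamma(10, 29/5)
obs 5: x=1 → posterior Gamma(11, 34/5)
obs 6: x=6 → posterior Gamma(17, 39/5)
obs 7: x=6 → posterior Gamma(23, 44/5)
obs 8: x=5 → posterior Gamma(28, 49/5)
obs 9: x=5 → posterior Gamma(33, 54/5)
obs 10: x=2 → posterior Gamma(35, 59/5)
obs 11: x=1 → posterior Gamma(36, 64/5)

175/64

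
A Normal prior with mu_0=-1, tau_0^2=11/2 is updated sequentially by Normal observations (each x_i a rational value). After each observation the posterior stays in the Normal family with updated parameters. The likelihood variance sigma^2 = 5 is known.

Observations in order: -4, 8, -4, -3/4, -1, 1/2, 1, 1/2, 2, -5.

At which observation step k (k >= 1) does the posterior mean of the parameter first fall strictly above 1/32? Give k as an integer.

k = 2

obs 1: x=-4 → posterior Normal(-18/7, 55/21)
obs 2: x=8 → posterior Normal(17/16, 55/32)
obs 3: x=-4 → posterior Normal(-10/43, 55/43)
obs 4: x=-3/4 → posterior Normal(-73/216, 55/54)
obs 5: x=-1 → posterior Normal(-9/20, 11/13)
obs 6: x=1/2 → posterior Normal(-5/16, 55/76)
obs 7: x=1 → posterior Normal(-17/116, 55/87)
obs 8: x=1/2 → posterior Normal(-29/392, 55/98)
obs 9: x=2 → posterior Normal(59/436, 55/109)
obs 10: x=-5 → posterior Normal(-161/480, 11/24)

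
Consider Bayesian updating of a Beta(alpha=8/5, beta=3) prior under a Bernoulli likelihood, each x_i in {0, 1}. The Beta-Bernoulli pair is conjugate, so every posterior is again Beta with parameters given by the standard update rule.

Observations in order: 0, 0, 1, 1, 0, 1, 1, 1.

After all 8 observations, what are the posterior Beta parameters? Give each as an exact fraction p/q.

obs 1: x=0 → posterior Beta(8/5, 4)
obs 2: x=0 → posterior Beta(8/5, 5)
obs 3: x=1 → posterior Beta(13/5, 5)
obs 4: x=1 → posterior Beta(18/5, 5)
obs 5: x=0 → posterior Beta(18/5, 6)
obs 6: x=1 → posterior Beta(23/5, 6)
obs 7: x=1 → posterior Beta(28/5, 6)
obs 8: x=1 → posterior Beta(33/5, 6)

alpha=33/5, beta=6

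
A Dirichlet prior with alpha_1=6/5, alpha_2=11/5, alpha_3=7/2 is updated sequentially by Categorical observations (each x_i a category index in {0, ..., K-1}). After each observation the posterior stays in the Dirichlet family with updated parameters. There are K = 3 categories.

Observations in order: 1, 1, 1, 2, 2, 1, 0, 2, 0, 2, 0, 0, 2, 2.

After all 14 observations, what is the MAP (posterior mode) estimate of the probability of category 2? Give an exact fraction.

obs 1: x=1 → posterior Dirichlet(6/5, 16/5, 7/2)
obs 2: x=1 → posterior Dirichlet(6/5, 21/5, 7/2)
obs 3: x=1 → posterior Dirichlet(6/5, 26/5, 7/2)
obs 4: x=2 → posterior Dirichlet(6/5, 26/5, 9/2)
obs 5: x=2 → posterior Dirichlet(6/5, 26/5, 11/2)
obs 6: x=1 → posterior Dirichlet(6/5, 31/5, 11/2)
obs 7: x=0 → posterior Dirichlet(11/5, 31/5, 11/2)
obs 8: x=2 → posterior Dirichlet(11/5, 31/5, 13/2)
obs 9: x=0 → posterior Dirichlet(16/5, 31/5, 13/2)
obs 10: x=2 → posterior Dirichlet(16/5, 31/5, 15/2)
obs 11: x=0 → posterior Dirichlet(21/5, 31/5, 15/2)
obs 12: x=0 → posterior Dirichlet(26/5, 31/5, 15/2)
obs 13: x=2 → posterior Dirichlet(26/5, 31/5, 17/2)
obs 14: x=2 → posterior Dirichlet(26/5, 31/5, 19/2)

85/179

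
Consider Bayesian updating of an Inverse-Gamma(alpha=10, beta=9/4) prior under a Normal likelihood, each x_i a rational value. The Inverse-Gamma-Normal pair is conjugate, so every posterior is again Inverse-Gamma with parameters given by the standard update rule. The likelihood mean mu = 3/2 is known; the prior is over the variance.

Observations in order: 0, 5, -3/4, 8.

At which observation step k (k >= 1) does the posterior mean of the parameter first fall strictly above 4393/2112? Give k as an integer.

k = 4

obs 1: x=0 → posterior Inverse-Gamma(21/2, 27/8)
obs 2: x=5 → posterior Inverse-Gamma(11, 19/2)
obs 3: x=-3/4 → posterior Inverse-Gamma(23/2, 385/32)
obs 4: x=8 → posterior Inverse-Gamma(12, 1061/32)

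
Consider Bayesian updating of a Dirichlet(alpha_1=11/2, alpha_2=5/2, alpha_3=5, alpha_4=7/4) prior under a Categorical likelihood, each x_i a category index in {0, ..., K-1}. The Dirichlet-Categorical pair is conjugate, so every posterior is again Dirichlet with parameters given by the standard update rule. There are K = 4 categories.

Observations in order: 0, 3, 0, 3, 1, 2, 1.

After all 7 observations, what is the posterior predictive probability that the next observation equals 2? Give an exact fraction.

obs 1: x=0 → posterior Dirichlet(13/2, 5/2, 5, 7/4)
obs 2: x=3 → posterior Dirichlet(13/2, 5/2, 5, 11/4)
obs 3: x=0 → posterior Dirichlet(15/2, 5/2, 5, 11/4)
obs 4: x=3 → posterior Dirichlet(15/2, 5/2, 5, 15/4)
obs 5: x=1 → posterior Dirichlet(15/2, 7/2, 5, 15/4)
obs 6: x=2 → posterior Dirichlet(15/2, 7/2, 6, 15/4)
obs 7: x=1 → posterior Dirichlet(15/2, 9/2, 6, 15/4)

8/29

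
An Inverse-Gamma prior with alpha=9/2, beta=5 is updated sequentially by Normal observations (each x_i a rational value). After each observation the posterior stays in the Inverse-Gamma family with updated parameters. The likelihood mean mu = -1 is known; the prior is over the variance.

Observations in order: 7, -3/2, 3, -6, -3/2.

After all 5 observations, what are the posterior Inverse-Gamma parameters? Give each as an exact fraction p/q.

alpha=7, beta=231/4

obs 1: x=7 → posterior Inverse-Gamma(5, 37)
obs 2: x=-3/2 → posterior Inverse-Gamma(11/2, 297/8)
obs 3: x=3 → posterior Inverse-Gamma(6, 361/8)
obs 4: x=-6 → posterior Inverse-Gamma(13/2, 461/8)
obs 5: x=-3/2 → posterior Inverse-Gamma(7, 231/4)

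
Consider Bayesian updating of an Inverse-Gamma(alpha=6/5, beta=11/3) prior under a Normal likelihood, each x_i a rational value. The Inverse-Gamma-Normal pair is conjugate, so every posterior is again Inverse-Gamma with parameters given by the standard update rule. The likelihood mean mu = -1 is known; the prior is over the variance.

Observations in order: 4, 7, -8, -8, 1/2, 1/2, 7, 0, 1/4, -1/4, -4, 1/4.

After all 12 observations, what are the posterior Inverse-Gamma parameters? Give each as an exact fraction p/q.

alpha=36/5, beta=13273/96

obs 1: x=4 → posterior Inverse-Gamma(17/10, 97/6)
obs 2: x=7 → posterior Inverse-Gamma(11/5, 289/6)
obs 3: x=-8 → posterior Inverse-Gamma(27/10, 218/3)
obs 4: x=-8 → posterior Inverse-Gamma(16/5, 583/6)
obs 5: x=1/2 → posterior Inverse-Gamma(37/10, 2359/24)
obs 6: x=1/2 → posterior Inverse-Gamma(21/5, 1193/12)
obs 7: x=7 → posterior Inverse-Gamma(47/10, 1577/12)
obs 8: x=0 → posterior Inverse-Gamma(26/5, 1583/12)
obs 9: x=1/4 → posterior Inverse-Gamma(57/10, 12739/96)
obs 10: x=-1/4 → posterior Inverse-Gamma(31/5, 6383/48)
obs 11: x=-4 → posterior Inverse-Gamma(67/10, 6599/48)
obs 12: x=1/4 → posterior Inverse-Gamma(36/5, 13273/96)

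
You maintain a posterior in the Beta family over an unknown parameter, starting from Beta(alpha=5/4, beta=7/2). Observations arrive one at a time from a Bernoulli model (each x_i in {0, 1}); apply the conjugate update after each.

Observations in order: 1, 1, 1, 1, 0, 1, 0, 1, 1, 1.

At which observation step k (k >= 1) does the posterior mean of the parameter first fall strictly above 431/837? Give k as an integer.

obs 1: x=1 → posterior Beta(9/4, 7/2)
obs 2: x=1 → posterior Beta(13/4, 7/2)
obs 3: x=1 → posterior Beta(17/4, 7/2)
obs 4: x=1 → posterior Beta(21/4, 7/2)
obs 5: x=0 → posterior Beta(21/4, 9/2)
obs 6: x=1 → posterior Beta(25/4, 9/2)
obs 7: x=0 → posterior Beta(25/4, 11/2)
obs 8: x=1 → posterior Beta(29/4, 11/2)
obs 9: x=1 → posterior Beta(33/4, 11/2)
obs 10: x=1 → posterior Beta(37/4, 11/2)

k = 3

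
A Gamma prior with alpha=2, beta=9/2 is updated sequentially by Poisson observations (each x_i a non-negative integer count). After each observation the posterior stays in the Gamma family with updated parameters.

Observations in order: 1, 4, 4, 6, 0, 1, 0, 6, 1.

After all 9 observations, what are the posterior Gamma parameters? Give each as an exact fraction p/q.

obs 1: x=1 → posterior Gamma(3, 11/2)
obs 2: x=4 → posterior Gamma(7, 13/2)
obs 3: x=4 → posterior Gamma(11, 15/2)
obs 4: x=6 → posterior Gamma(17, 17/2)
obs 5: x=0 → posterior Gamma(17, 19/2)
obs 6: x=1 → posterior Gamma(18, 21/2)
obs 7: x=0 → posterior Gamma(18, 23/2)
obs 8: x=6 → posterior Gamma(24, 25/2)
obs 9: x=1 → posterior Gamma(25, 27/2)

alpha=25, beta=27/2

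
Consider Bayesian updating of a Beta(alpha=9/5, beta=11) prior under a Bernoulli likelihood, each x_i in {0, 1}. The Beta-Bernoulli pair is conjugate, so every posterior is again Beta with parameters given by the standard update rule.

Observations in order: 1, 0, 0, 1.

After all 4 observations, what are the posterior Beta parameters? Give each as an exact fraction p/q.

alpha=19/5, beta=13

obs 1: x=1 → posterior Beta(14/5, 11)
obs 2: x=0 → posterior Beta(14/5, 12)
obs 3: x=0 → posterior Beta(14/5, 13)
obs 4: x=1 → posterior Beta(19/5, 13)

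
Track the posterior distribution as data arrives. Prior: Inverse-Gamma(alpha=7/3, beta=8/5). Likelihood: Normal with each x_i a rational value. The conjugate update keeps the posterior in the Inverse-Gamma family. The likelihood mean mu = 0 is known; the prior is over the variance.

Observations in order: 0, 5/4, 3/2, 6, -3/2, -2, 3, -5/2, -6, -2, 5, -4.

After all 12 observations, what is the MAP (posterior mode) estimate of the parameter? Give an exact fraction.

4989/640

obs 1: x=0 → posterior Inverse-Gamma(17/6, 8/5)
obs 2: x=5/4 → posterior Inverse-Gamma(10/3, 381/160)
obs 3: x=3/2 → posterior Inverse-Gamma(23/6, 561/160)
obs 4: x=6 → posterior Inverse-Gamma(13/3, 3441/160)
obs 5: x=-3/2 → posterior Inverse-Gamma(29/6, 3621/160)
obs 6: x=-2 → posterior Inverse-Gamma(16/3, 3941/160)
obs 7: x=3 → posterior Inverse-Gamma(35/6, 4661/160)
obs 8: x=-5/2 → posterior Inverse-Gamma(19/3, 5161/160)
obs 9: x=-6 → posterior Inverse-Gamma(41/6, 8041/160)
obs 10: x=-2 → posterior Inverse-Gamma(22/3, 8361/160)
obs 11: x=5 → posterior Inverse-Gamma(47/6, 10361/160)
obs 12: x=-4 → posterior Inverse-Gamma(25/3, 11641/160)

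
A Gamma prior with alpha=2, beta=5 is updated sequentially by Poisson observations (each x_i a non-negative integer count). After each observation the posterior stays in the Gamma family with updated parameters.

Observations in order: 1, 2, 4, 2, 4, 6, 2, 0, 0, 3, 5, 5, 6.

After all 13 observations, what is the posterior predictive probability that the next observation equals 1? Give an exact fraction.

obs 1: x=1 → posterior Gamma(3, 6)
obs 2: x=2 → posterior Gamma(5, 7)
obs 3: x=4 → posterior Gamma(9, 8)
obs 4: x=2 → posterior Gamma(11, 9)
obs 5: x=4 → posterior Gamma(15, 10)
obs 6: x=6 → posterior Gamma(21, 11)
obs 7: x=2 → posterior Gamma(23, 12)
obs 8: x=0 → posterior Gamma(23, 13)
obs 9: x=0 → posterior Gamma(23, 14)
obs 10: x=3 → posterior Gamma(26, 15)
obs 11: x=5 → posterior Gamma(31, 16)
obs 12: x=5 → posterior Gamma(36, 17)
obs 13: x=6 → posterior Gamma(42, 18)

2211538502367875551557274912697420912345944815575236608/9691808871033067112824380501725664483616416540730367659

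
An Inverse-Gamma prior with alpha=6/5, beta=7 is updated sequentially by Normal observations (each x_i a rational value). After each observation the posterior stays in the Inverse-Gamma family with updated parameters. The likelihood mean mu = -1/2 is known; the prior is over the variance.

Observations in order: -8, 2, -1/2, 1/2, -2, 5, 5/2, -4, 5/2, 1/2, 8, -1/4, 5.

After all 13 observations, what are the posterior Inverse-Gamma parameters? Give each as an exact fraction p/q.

obs 1: x=-8 → posterior Inverse-Gamma(17/10, 281/8)
obs 2: x=2 → posterior Inverse-Gamma(11/5, 153/4)
obs 3: x=-1/2 → posterior Inverse-Gamma(27/10, 153/4)
obs 4: x=1/2 → posterior Inverse-Gamma(16/5, 155/4)
obs 5: x=-2 → posterior Inverse-Gamma(37/10, 319/8)
obs 6: x=5 → posterior Inverse-Gamma(21/5, 55)
obs 7: x=5/2 → posterior Inverse-Gamma(47/10, 119/2)
obs 8: x=-4 → posterior Inverse-Gamma(26/5, 525/8)
obs 9: x=5/2 → posterior Inverse-Gamma(57/10, 561/8)
obs 10: x=1/2 → posterior Inverse-Gamma(31/5, 565/8)
obs 11: x=8 → posterior Inverse-Gamma(67/10, 427/4)
obs 12: x=-1/4 → posterior Inverse-Gamma(36/5, 3417/32)
obs 13: x=5 → posterior Inverse-Gamma(77/10, 3901/32)

alpha=77/10, beta=3901/32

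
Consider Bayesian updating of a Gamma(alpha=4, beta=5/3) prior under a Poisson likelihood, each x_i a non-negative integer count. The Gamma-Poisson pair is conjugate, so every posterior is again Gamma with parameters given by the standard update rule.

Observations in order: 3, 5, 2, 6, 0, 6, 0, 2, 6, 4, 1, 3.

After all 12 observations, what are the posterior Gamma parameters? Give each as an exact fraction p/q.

alpha=42, beta=41/3

obs 1: x=3 → posterior Gamma(7, 8/3)
obs 2: x=5 → posterior Gamma(12, 11/3)
obs 3: x=2 → posterior Gamma(14, 14/3)
obs 4: x=6 → posterior Gamma(20, 17/3)
obs 5: x=0 → posterior Gamma(20, 20/3)
obs 6: x=6 → posterior Gamma(26, 23/3)
obs 7: x=0 → posterior Gamma(26, 26/3)
obs 8: x=2 → posterior Gamma(28, 29/3)
obs 9: x=6 → posterior Gamma(34, 32/3)
obs 10: x=4 → posterior Gamma(38, 35/3)
obs 11: x=1 → posterior Gamma(39, 38/3)
obs 12: x=3 → posterior Gamma(42, 41/3)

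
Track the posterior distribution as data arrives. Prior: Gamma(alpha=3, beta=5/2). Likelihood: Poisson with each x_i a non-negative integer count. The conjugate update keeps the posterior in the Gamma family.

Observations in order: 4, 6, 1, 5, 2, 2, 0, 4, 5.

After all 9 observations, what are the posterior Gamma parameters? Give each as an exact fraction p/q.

obs 1: x=4 → posterior Gamma(7, 7/2)
obs 2: x=6 → posterior Gamma(13, 9/2)
obs 3: x=1 → posterior Gamma(14, 11/2)
obs 4: x=5 → posterior Gamma(19, 13/2)
obs 5: x=2 → posterior Gamma(21, 15/2)
obs 6: x=2 → posterior Gamma(23, 17/2)
obs 7: x=0 → posterior Gamma(23, 19/2)
obs 8: x=4 → posterior Gamma(27, 21/2)
obs 9: x=5 → posterior Gamma(32, 23/2)

alpha=32, beta=23/2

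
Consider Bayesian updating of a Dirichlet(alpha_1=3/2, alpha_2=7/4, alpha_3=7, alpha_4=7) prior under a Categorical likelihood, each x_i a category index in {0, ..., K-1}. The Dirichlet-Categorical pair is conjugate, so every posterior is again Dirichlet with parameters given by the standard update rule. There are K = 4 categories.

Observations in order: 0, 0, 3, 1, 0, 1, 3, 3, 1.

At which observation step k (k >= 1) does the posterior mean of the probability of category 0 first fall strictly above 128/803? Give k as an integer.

obs 1: x=0 → posterior Dirichlet(5/2, 7/4, 7, 7)
obs 2: x=0 → posterior Dirichlet(7/2, 7/4, 7, 7)
obs 3: x=3 → posterior Dirichlet(7/2, 7/4, 7, 8)
obs 4: x=1 → posterior Dirichlet(7/2, 11/4, 7, 8)
obs 5: x=0 → posterior Dirichlet(9/2, 11/4, 7, 8)
obs 6: x=1 → posterior Dirichlet(9/2, 15/4, 7, 8)
obs 7: x=3 → posterior Dirichlet(9/2, 15/4, 7, 9)
obs 8: x=3 → posterior Dirichlet(9/2, 15/4, 7, 10)
obs 9: x=1 → posterior Dirichlet(9/2, 19/4, 7, 10)

k = 2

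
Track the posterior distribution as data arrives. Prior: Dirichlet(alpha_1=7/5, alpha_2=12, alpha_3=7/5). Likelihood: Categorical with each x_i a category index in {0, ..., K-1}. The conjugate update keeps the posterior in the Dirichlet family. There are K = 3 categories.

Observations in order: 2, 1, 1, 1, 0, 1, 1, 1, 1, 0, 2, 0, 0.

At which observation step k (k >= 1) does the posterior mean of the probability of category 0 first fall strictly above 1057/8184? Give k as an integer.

k = 10

obs 1: x=2 → posterior Dirichlet(7/5, 12, 12/5)
obs 2: x=1 → posterior Dirichlet(7/5, 13, 12/5)
obs 3: x=1 → posterior Dirichlet(7/5, 14, 12/5)
obs 4: x=1 → posterior Dirichlet(7/5, 15, 12/5)
obs 5: x=0 → posterior Dirichlet(12/5, 15, 12/5)
obs 6: x=1 → posterior Dirichlet(12/5, 16, 12/5)
obs 7: x=1 → posterior Dirichlet(12/5, 17, 12/5)
obs 8: x=1 → posterior Dirichlet(12/5, 18, 12/5)
obs 9: x=1 → posterior Dirichlet(12/5, 19, 12/5)
obs 10: x=0 → posterior Dirichlet(17/5, 19, 12/5)
obs 11: x=2 → posterior Dirichlet(17/5, 19, 17/5)
obs 12: x=0 → posterior Dirichlet(22/5, 19, 17/5)
obs 13: x=0 → posterior Dirichlet(27/5, 19, 17/5)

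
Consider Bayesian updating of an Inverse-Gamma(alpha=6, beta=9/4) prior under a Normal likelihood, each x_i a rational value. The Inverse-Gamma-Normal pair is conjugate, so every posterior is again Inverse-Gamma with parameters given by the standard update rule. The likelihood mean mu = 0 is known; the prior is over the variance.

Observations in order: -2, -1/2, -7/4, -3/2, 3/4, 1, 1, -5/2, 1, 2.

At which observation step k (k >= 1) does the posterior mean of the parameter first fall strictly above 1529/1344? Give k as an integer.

obs 1: x=-2 → posterior Inverse-Gamma(13/2, 17/4)
obs 2: x=-1/2 → posterior Inverse-Gamma(7, 35/8)
obs 3: x=-7/4 → posterior Inverse-Gamma(15/2, 189/32)
obs 4: x=-3/2 → posterior Inverse-Gamma(8, 225/32)
obs 5: x=3/4 → posterior Inverse-Gamma(17/2, 117/16)
obs 6: x=1 → posterior Inverse-Gamma(9, 125/16)
obs 7: x=1 → posterior Inverse-Gamma(19/2, 133/16)
obs 8: x=-5/2 → posterior Inverse-Gamma(10, 183/16)
obs 9: x=1 → posterior Inverse-Gamma(21/2, 191/16)
obs 10: x=2 → posterior Inverse-Gamma(11, 223/16)

k = 8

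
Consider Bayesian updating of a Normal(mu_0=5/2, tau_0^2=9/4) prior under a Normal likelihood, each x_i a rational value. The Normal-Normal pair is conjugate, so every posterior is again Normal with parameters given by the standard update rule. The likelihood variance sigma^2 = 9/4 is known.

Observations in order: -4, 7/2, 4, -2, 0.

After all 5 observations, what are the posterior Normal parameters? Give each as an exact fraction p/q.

obs 1: x=-4 → posterior Normal(-3/4, 9/8)
obs 2: x=7/2 → posterior Normal(2/3, 3/4)
obs 3: x=4 → posterior Normal(3/2, 9/16)
obs 4: x=-2 → posterior Normal(4/5, 9/20)
obs 5: x=0 → posterior Normal(2/3, 3/8)

mu_0=2/3, tau_0^2=3/8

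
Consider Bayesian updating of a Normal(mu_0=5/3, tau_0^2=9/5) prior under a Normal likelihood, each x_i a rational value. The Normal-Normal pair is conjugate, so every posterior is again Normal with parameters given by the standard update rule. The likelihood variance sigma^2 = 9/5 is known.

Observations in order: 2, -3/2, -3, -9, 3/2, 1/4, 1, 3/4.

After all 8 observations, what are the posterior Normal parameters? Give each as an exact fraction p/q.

mu_0=-19/27, tau_0^2=1/5

obs 1: x=2 → posterior Normal(11/6, 9/10)
obs 2: x=-3/2 → posterior Normal(13/18, 3/5)
obs 3: x=-3 → posterior Normal(-5/24, 9/20)
obs 4: x=-9 → posterior Normal(-59/30, 9/25)
obs 5: x=3/2 → posterior Normal(-25/18, 3/10)
obs 6: x=1/4 → posterior Normal(-97/84, 9/35)
obs 7: x=1 → posterior Normal(-85/96, 9/40)
obs 8: x=3/4 → posterior Normal(-19/27, 1/5)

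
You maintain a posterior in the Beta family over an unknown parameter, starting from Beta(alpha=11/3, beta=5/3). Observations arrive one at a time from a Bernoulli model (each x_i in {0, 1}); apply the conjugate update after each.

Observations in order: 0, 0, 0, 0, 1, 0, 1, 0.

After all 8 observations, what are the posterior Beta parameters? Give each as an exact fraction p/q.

obs 1: x=0 → posterior Beta(11/3, 8/3)
obs 2: x=0 → posterior Beta(11/3, 11/3)
obs 3: x=0 → posterior Beta(11/3, 14/3)
obs 4: x=0 → posterior Beta(11/3, 17/3)
obs 5: x=1 → posterior Beta(14/3, 17/3)
obs 6: x=0 → posterior Beta(14/3, 20/3)
obs 7: x=1 → posterior Beta(17/3, 20/3)
obs 8: x=0 → posterior Beta(17/3, 23/3)

alpha=17/3, beta=23/3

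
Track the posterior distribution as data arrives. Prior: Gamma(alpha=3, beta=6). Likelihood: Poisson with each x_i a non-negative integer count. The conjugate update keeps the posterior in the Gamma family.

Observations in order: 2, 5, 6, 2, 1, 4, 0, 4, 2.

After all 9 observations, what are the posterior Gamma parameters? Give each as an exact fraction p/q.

alpha=29, beta=15

obs 1: x=2 → posterior Gamma(5, 7)
obs 2: x=5 → posterior Gamma(10, 8)
obs 3: x=6 → posterior Gamma(16, 9)
obs 4: x=2 → posterior Gamma(18, 10)
obs 5: x=1 → posterior Gamma(19, 11)
obs 6: x=4 → posterior Gamma(23, 12)
obs 7: x=0 → posterior Gamma(23, 13)
obs 8: x=4 → posterior Gamma(27, 14)
obs 9: x=2 → posterior Gamma(29, 15)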